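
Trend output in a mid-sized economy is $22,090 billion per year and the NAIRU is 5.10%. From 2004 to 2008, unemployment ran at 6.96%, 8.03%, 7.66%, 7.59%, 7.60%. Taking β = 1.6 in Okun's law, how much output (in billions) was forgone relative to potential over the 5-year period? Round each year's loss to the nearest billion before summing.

Year 2004: gap = -1.6 × (6.96 - 5.1) = -2.976%, loss ≈ 22090 × 2.976/100 ≈ 657.
Year 2005: gap = -1.6 × (8.03 - 5.1) = -4.688%, loss ≈ 22090 × 4.688/100 ≈ 1036.
Year 2006: gap = -1.6 × (7.66 - 5.1) = -4.096%, loss ≈ 22090 × 4.096/100 ≈ 905.
Year 2007: gap = -1.6 × (7.59 - 5.1) = -3.984%, loss ≈ 22090 × 3.984/100 ≈ 880.
Year 2008: gap = -1.6 × (7.6 - 5.1) = -4%, loss ≈ 22090 × 4/100 ≈ 884.
Total lost output = 657 + 1036 + 905 + 880 + 884 = 4362 billion.

$4,362 billion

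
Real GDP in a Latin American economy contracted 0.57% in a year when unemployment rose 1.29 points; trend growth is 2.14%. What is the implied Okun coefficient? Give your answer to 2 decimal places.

Growth form: g_Y = g_Y* - β × Δu, so β = (g_Y* - g_Y)/Δu.
β = (2.14 + 0.57)/1.29 = 2.71/1.29 = 2.10.

β ≈ 2.10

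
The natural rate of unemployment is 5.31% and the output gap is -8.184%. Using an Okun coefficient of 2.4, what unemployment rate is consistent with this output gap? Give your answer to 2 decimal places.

From Okun's law, u - u* = -(output gap)/β = -(-8.184)/2.4 = 3.41 points.
So u = 5.31 + 3.41 = 8.72%.

8.72%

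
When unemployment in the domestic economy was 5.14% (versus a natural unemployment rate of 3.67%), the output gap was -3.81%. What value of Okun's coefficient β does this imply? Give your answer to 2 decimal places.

β ≈ 2.59

Okun's law: output gap = -β × (u - u*).
-3.81 = -β × (5.14 - 3.67) = -β × 1.47, so β = 3.81/1.47 = 2.59.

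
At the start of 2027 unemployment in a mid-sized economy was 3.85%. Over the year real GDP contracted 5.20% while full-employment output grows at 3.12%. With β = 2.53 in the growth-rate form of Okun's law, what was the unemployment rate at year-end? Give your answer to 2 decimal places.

7.14%

Growth-rate Okun's law: g_Y = g_Y* - β × Δu, so Δu = (g_Y* - g_Y)/β.
Δu = (3.12 + 5.2)/2.53 = 8.32/2.53 = 3.29 percentage points.
Year-end unemployment = 3.85 + 3.29 = 7.14%.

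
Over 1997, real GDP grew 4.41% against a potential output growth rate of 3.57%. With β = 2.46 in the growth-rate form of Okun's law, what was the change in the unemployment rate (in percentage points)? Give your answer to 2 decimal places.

-0.34 percentage points

Growth-rate Okun's law: g_Y = g_Y* - β × Δu, so Δu = (g_Y* - g_Y)/β.
Δu = (3.57 - 4.41)/2.46 = -0.84/2.46 = -0.34 percentage points.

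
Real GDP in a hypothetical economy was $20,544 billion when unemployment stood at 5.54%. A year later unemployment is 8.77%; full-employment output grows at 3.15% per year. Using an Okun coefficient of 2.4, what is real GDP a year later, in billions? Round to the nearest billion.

Δu = 8.77 - 5.54 = 3.23 points.
Okun's law (growth form): g_Y = g_Y* - β × Δu = 3.15 - 2.4 × (3.23) = 3.15 - 7.752 = -4.602%.
Real GDP in the next year = 20544 × (1 - 4.602/100) = 20544 × 0.95398 ≈ 19599 billion.

$19,599 billion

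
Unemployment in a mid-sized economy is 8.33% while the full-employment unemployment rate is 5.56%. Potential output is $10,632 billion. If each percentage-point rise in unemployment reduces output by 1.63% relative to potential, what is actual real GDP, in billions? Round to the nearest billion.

Unemployment gap = 8.33 - 5.56 = 2.77 points, so the output gap is -1.63 × 2.77 = -4.5151%.
Actual GDP = 10632 × (1 - 4.5151/100) = 10632 × 0.954849 ≈ 10152 billion.

$10,152 billion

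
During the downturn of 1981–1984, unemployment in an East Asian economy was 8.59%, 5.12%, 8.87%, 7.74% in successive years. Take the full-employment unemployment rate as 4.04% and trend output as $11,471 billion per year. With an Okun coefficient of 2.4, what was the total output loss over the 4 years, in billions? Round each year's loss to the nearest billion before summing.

Year 1981: gap = -2.4 × (8.59 - 4.04) = -10.92%, loss ≈ 11471 × 10.92/100 ≈ 1253.
Year 1982: gap = -2.4 × (5.12 - 4.04) = -2.592%, loss ≈ 11471 × 2.592/100 ≈ 297.
Year 1983: gap = -2.4 × (8.87 - 4.04) = -11.592%, loss ≈ 11471 × 11.592/100 ≈ 1330.
Year 1984: gap = -2.4 × (7.74 - 4.04) = -8.88%, loss ≈ 11471 × 8.88/100 ≈ 1019.
Total lost output = 1253 + 297 + 1330 + 1019 = 3899 billion.

$3,899 billion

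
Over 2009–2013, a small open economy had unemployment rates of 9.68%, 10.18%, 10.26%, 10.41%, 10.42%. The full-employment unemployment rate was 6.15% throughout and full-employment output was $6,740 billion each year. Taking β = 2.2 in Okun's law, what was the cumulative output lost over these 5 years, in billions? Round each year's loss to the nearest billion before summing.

$2,995 billion

Year 2009: gap = -2.2 × (9.68 - 6.15) = -7.766%, loss ≈ 6740 × 7.766/100 ≈ 523.
Year 2010: gap = -2.2 × (10.18 - 6.15) = -8.866%, loss ≈ 6740 × 8.866/100 ≈ 598.
Year 2011: gap = -2.2 × (10.26 - 6.15) = -9.042%, loss ≈ 6740 × 9.042/100 ≈ 609.
Year 2012: gap = -2.2 × (10.41 - 6.15) = -9.372%, loss ≈ 6740 × 9.372/100 ≈ 632.
Year 2013: gap = -2.2 × (10.42 - 6.15) = -9.394%, loss ≈ 6740 × 9.394/100 ≈ 633.
Total lost output = 523 + 598 + 609 + 632 + 633 = 2995 billion.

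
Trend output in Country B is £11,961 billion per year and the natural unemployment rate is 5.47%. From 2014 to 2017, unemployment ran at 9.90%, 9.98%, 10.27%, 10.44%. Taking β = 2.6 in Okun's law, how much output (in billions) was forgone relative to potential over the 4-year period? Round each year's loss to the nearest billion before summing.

£5,820 billion

Year 2014: gap = -2.6 × (9.9 - 5.47) = -11.518%, loss ≈ 11961 × 11.518/100 ≈ 1378.
Year 2015: gap = -2.6 × (9.98 - 5.47) = -11.726%, loss ≈ 11961 × 11.726/100 ≈ 1403.
Year 2016: gap = -2.6 × (10.27 - 5.47) = -12.48%, loss ≈ 11961 × 12.48/100 ≈ 1493.
Year 2017: gap = -2.6 × (10.44 - 5.47) = -12.922%, loss ≈ 11961 × 12.922/100 ≈ 1546.
Total lost output = 1378 + 1403 + 1493 + 1546 = 5820 billion.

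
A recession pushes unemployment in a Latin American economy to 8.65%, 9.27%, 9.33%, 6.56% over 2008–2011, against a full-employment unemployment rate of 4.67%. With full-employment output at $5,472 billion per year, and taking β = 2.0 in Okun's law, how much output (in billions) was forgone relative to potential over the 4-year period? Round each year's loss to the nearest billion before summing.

$1,656 billion

Year 2008: gap = -2.0 × (8.65 - 4.67) = -7.96%, loss ≈ 5472 × 7.96/100 ≈ 436.
Year 2009: gap = -2.0 × (9.27 - 4.67) = -9.2%, loss ≈ 5472 × 9.2/100 ≈ 503.
Year 2010: gap = -2.0 × (9.33 - 4.67) = -9.32%, loss ≈ 5472 × 9.32/100 ≈ 510.
Year 2011: gap = -2.0 × (6.56 - 4.67) = -3.78%, loss ≈ 5472 × 3.78/100 ≈ 207.
Total lost output = 436 + 503 + 510 + 207 = 1656 billion.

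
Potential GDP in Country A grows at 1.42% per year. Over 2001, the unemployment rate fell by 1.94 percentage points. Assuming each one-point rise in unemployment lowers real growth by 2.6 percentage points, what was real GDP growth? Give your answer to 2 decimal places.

6.46%

Growth-rate Okun's law: g_Y = g_Y* - β × Δu.
g_Y = 1.42 - 2.6 × (-1.94) = 1.42 + 5.044 = 6.464%, i.e. 6.46% to 2 d.p.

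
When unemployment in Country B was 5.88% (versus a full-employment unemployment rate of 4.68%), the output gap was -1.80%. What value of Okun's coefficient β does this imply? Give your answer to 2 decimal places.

β ≈ 1.50

Okun's law: output gap = -β × (u - u*).
-1.80 = -β × (5.88 - 4.68) = -β × 1.2, so β = 1.8/1.2 = 1.50.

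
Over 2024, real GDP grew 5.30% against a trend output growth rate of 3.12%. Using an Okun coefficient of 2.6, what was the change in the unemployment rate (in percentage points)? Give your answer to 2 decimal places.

Growth-rate Okun's law: g_Y = g_Y* - β × Δu, so Δu = (g_Y* - g_Y)/β.
Δu = (3.12 - 5.3)/2.6 = -2.18/2.6 = -0.84 percentage points.

-0.84 percentage points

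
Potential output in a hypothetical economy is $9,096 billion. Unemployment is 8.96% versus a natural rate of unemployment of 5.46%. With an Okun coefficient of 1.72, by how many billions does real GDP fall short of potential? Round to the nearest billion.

Output gap = -1.72 × (8.96 - 5.46) = -1.72 × 3.5 = -6.02%.
Actual GDP ≈ 9096 × 0.9398 ≈ 8548 billion, so the shortfall is 9096 - 8548 = 548 billion.

$548 billion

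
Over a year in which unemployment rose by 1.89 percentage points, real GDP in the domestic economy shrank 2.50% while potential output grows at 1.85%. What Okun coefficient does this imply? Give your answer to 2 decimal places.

β ≈ 2.30

Growth form: g_Y = g_Y* - β × Δu, so β = (g_Y* - g_Y)/Δu.
β = (1.85 + 2.5)/1.89 = 4.35/1.89 = 2.30.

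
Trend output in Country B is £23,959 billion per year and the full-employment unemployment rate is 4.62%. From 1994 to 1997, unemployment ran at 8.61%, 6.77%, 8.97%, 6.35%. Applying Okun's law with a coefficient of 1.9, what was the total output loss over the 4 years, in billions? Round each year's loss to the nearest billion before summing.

Year 1994: gap = -1.9 × (8.61 - 4.62) = -7.581%, loss ≈ 23959 × 7.581/100 ≈ 1816.
Year 1995: gap = -1.9 × (6.77 - 4.62) = -4.085%, loss ≈ 23959 × 4.085/100 ≈ 979.
Year 1996: gap = -1.9 × (8.97 - 4.62) = -8.265%, loss ≈ 23959 × 8.265/100 ≈ 1980.
Year 1997: gap = -1.9 × (6.35 - 4.62) = -3.287%, loss ≈ 23959 × 3.287/100 ≈ 788.
Total lost output = 1816 + 979 + 1980 + 788 = 5563 billion.

£5,563 billion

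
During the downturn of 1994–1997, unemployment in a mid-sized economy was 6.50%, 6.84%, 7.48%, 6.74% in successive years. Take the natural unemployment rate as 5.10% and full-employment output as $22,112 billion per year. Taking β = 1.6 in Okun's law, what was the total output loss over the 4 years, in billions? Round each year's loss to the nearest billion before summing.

Year 1994: gap = -1.6 × (6.5 - 5.1) = -2.24%, loss ≈ 22112 × 2.24/100 ≈ 495.
Year 1995: gap = -1.6 × (6.84 - 5.1) = -2.784%, loss ≈ 22112 × 2.784/100 ≈ 616.
Year 1996: gap = -1.6 × (7.48 - 5.1) = -3.808%, loss ≈ 22112 × 3.808/100 ≈ 842.
Year 1997: gap = -1.6 × (6.74 - 5.1) = -2.624%, loss ≈ 22112 × 2.624/100 ≈ 580.
Total lost output = 495 + 616 + 842 + 580 = 2533 billion.

$2,533 billion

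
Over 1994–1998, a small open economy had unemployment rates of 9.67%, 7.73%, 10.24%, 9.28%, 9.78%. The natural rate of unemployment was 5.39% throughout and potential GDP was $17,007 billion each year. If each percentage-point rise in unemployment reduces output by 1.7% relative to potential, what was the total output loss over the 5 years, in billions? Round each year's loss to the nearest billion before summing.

Year 1994: gap = -1.7 × (9.67 - 5.39) = -7.276%, loss ≈ 17007 × 7.276/100 ≈ 1237.
Year 1995: gap = -1.7 × (7.73 - 5.39) = -3.978%, loss ≈ 17007 × 3.978/100 ≈ 677.
Year 1996: gap = -1.7 × (10.24 - 5.39) = -8.245%, loss ≈ 17007 × 8.245/100 ≈ 1402.
Year 1997: gap = -1.7 × (9.28 - 5.39) = -6.613%, loss ≈ 17007 × 6.613/100 ≈ 1125.
Year 1998: gap = -1.7 × (9.78 - 5.39) = -7.463%, loss ≈ 17007 × 7.463/100 ≈ 1269.
Total lost output = 1237 + 677 + 1402 + 1125 + 1269 = 5710 billion.

$5,710 billion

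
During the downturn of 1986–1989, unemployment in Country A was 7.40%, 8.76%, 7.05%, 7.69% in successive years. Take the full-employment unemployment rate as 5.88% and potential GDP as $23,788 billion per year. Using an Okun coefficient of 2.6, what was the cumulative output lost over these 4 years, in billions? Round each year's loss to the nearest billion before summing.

$4,564 billion

Year 1986: gap = -2.6 × (7.4 - 5.88) = -3.952%, loss ≈ 23788 × 3.952/100 ≈ 940.
Year 1987: gap = -2.6 × (8.76 - 5.88) = -7.488%, loss ≈ 23788 × 7.488/100 ≈ 1781.
Year 1988: gap = -2.6 × (7.05 - 5.88) = -3.042%, loss ≈ 23788 × 3.042/100 ≈ 724.
Year 1989: gap = -2.6 × (7.69 - 5.88) = -4.706%, loss ≈ 23788 × 4.706/100 ≈ 1119.
Total lost output = 940 + 1781 + 724 + 1119 = 4564 billion.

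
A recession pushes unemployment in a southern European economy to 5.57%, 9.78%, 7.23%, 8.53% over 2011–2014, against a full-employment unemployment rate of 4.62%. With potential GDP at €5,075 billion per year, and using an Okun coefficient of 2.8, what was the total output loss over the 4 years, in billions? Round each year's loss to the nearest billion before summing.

Year 2011: gap = -2.8 × (5.57 - 4.62) = -2.66%, loss ≈ 5075 × 2.66/100 ≈ 135.
Year 2012: gap = -2.8 × (9.78 - 4.62) = -14.448%, loss ≈ 5075 × 14.448/100 ≈ 733.
Year 2013: gap = -2.8 × (7.23 - 4.62) = -7.308%, loss ≈ 5075 × 7.308/100 ≈ 371.
Year 2014: gap = -2.8 × (8.53 - 4.62) = -10.948%, loss ≈ 5075 × 10.948/100 ≈ 556.
Total lost output = 135 + 733 + 371 + 556 = 1795 billion.

€1,795 billion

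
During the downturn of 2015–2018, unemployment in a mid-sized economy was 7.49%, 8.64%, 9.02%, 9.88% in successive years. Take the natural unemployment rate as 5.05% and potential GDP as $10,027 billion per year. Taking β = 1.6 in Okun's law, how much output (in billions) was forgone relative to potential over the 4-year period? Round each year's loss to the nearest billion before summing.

Year 2015: gap = -1.6 × (7.49 - 5.05) = -3.904%, loss ≈ 10027 × 3.904/100 ≈ 391.
Year 2016: gap = -1.6 × (8.64 - 5.05) = -5.744%, loss ≈ 10027 × 5.744/100 ≈ 576.
Year 2017: gap = -1.6 × (9.02 - 5.05) = -6.352%, loss ≈ 10027 × 6.352/100 ≈ 637.
Year 2018: gap = -1.6 × (9.88 - 5.05) = -7.728%, loss ≈ 10027 × 7.728/100 ≈ 775.
Total lost output = 391 + 576 + 637 + 775 = 2379 billion.

$2,379 billion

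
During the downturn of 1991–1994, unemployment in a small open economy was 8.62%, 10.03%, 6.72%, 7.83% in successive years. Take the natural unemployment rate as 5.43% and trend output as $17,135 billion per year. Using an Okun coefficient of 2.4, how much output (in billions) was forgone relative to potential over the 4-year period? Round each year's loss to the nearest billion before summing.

$4,721 billion

Year 1991: gap = -2.4 × (8.62 - 5.43) = -7.656%, loss ≈ 17135 × 7.656/100 ≈ 1312.
Year 1992: gap = -2.4 × (10.03 - 5.43) = -11.04%, loss ≈ 17135 × 11.04/100 ≈ 1892.
Year 1993: gap = -2.4 × (6.72 - 5.43) = -3.096%, loss ≈ 17135 × 3.096/100 ≈ 530.
Year 1994: gap = -2.4 × (7.83 - 5.43) = -5.76%, loss ≈ 17135 × 5.76/100 ≈ 987.
Total lost output = 1312 + 1892 + 530 + 987 = 4721 billion.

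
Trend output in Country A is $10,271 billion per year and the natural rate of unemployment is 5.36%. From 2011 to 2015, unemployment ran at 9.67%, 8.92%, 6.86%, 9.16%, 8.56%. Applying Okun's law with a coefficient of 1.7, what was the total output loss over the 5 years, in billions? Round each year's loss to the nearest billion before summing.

$2,860 billion

Year 2011: gap = -1.7 × (9.67 - 5.36) = -7.327%, loss ≈ 10271 × 7.327/100 ≈ 753.
Year 2012: gap = -1.7 × (8.92 - 5.36) = -6.052%, loss ≈ 10271 × 6.052/100 ≈ 622.
Year 2013: gap = -1.7 × (6.86 - 5.36) = -2.55%, loss ≈ 10271 × 2.55/100 ≈ 262.
Year 2014: gap = -1.7 × (9.16 - 5.36) = -6.46%, loss ≈ 10271 × 6.46/100 ≈ 664.
Year 2015: gap = -1.7 × (8.56 - 5.36) = -5.44%, loss ≈ 10271 × 5.44/100 ≈ 559.
Total lost output = 753 + 622 + 262 + 664 + 559 = 2860 billion.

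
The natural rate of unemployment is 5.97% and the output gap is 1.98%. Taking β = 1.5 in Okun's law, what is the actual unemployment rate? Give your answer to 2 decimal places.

4.65%

From Okun's law, u - u* = -(output gap)/β = -(1.98)/1.5 = -1.32 points.
So u = 5.97 - 1.32 = 4.65%.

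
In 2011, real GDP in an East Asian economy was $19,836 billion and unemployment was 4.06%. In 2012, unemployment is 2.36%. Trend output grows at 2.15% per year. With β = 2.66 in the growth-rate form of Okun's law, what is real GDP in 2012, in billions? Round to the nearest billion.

Δu = 2.36 - 4.06 = -1.7 points.
Okun's law (growth form): g_Y = g_Y* - β × Δu = 2.15 - 2.66 × (-1.70) = 2.15 + 4.522 = 6.672%.
Real GDP in the next year = 19836 × (1 + 6.672/100) = 19836 × 1.06672 ≈ 21159 billion.

$21,159 billion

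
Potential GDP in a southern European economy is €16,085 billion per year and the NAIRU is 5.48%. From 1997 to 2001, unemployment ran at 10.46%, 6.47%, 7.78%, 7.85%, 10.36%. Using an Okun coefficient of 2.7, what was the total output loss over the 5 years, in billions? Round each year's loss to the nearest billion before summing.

€6,740 billion

Year 1997: gap = -2.7 × (10.46 - 5.48) = -13.446%, loss ≈ 16085 × 13.446/100 ≈ 2163.
Year 1998: gap = -2.7 × (6.47 - 5.48) = -2.673%, loss ≈ 16085 × 2.673/100 ≈ 430.
Year 1999: gap = -2.7 × (7.78 - 5.48) = -6.21%, loss ≈ 16085 × 6.21/100 ≈ 999.
Year 2000: gap = -2.7 × (7.85 - 5.48) = -6.399%, loss ≈ 16085 × 6.399/100 ≈ 1029.
Year 2001: gap = -2.7 × (10.36 - 5.48) = -13.176%, loss ≈ 16085 × 13.176/100 ≈ 2119.
Total lost output = 2163 + 430 + 999 + 1029 + 2119 = 6740 billion.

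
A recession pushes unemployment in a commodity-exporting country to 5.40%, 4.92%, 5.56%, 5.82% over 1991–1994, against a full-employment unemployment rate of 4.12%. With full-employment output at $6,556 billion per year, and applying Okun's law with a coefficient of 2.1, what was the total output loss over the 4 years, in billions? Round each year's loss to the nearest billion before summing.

Year 1991: gap = -2.1 × (5.4 - 4.12) = -2.688%, loss ≈ 6556 × 2.688/100 ≈ 176.
Year 1992: gap = -2.1 × (4.92 - 4.12) = -1.68%, loss ≈ 6556 × 1.68/100 ≈ 110.
Year 1993: gap = -2.1 × (5.56 - 4.12) = -3.024%, loss ≈ 6556 × 3.024/100 ≈ 198.
Year 1994: gap = -2.1 × (5.82 - 4.12) = -3.57%, loss ≈ 6556 × 3.57/100 ≈ 234.
Total lost output = 176 + 110 + 198 + 234 = 718 billion.

$718 billion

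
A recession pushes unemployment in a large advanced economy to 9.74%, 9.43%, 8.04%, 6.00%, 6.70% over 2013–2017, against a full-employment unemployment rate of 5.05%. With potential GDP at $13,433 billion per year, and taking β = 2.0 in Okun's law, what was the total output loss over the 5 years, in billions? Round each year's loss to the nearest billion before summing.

Year 2013: gap = -2.0 × (9.74 - 5.05) = -9.38%, loss ≈ 13433 × 9.38/100 ≈ 1260.
Year 2014: gap = -2.0 × (9.43 - 5.05) = -8.76%, loss ≈ 13433 × 8.76/100 ≈ 1177.
Year 2015: gap = -2.0 × (8.04 - 5.05) = -5.98%, loss ≈ 13433 × 5.98/100 ≈ 803.
Year 2016: gap = -2.0 × (6 - 5.05) = -1.9%, loss ≈ 13433 × 1.9/100 ≈ 255.
Year 2017: gap = -2.0 × (6.7 - 5.05) = -3.3%, loss ≈ 13433 × 3.3/100 ≈ 443.
Total lost output = 1260 + 1177 + 803 + 255 + 443 = 3938 billion.

$3,938 billion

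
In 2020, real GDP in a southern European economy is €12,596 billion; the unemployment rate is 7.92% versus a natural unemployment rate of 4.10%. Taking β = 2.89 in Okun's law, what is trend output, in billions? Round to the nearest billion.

€14,159 billion

Unemployment gap = 7.92 - 4.1 = 3.82 points, so output gap = -2.89 × 3.82 = -11.0398%.
Since Y = Y* × (1 + gap/100), Y* = 12596/0.889602 ≈ 14159 billion.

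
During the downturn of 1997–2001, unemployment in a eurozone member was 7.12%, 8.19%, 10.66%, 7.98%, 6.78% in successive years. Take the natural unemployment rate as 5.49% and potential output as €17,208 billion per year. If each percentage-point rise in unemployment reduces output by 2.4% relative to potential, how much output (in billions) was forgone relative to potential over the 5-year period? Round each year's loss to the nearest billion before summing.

Year 1997: gap = -2.4 × (7.12 - 5.49) = -3.912%, loss ≈ 17208 × 3.912/100 ≈ 673.
Year 1998: gap = -2.4 × (8.19 - 5.49) = -6.48%, loss ≈ 17208 × 6.48/100 ≈ 1115.
Year 1999: gap = -2.4 × (10.66 - 5.49) = -12.408%, loss ≈ 17208 × 12.408/100 ≈ 2135.
Year 2000: gap = -2.4 × (7.98 - 5.49) = -5.976%, loss ≈ 17208 × 5.976/100 ≈ 1028.
Year 2001: gap = -2.4 × (6.78 - 5.49) = -3.096%, loss ≈ 17208 × 3.096/100 ≈ 533.
Total lost output = 673 + 1115 + 2135 + 1028 + 533 = 5484 billion.

€5,484 billion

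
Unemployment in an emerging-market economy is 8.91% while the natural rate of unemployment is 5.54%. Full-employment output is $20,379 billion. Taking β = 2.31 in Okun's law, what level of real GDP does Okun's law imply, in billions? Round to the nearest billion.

Unemployment gap = 8.91 - 5.54 = 3.37 points, so the output gap is -2.31 × 3.37 = -7.7847%.
Actual GDP = 20379 × (1 - 7.7847/100) = 20379 × 0.922153 ≈ 18793 billion.

$18,793 billion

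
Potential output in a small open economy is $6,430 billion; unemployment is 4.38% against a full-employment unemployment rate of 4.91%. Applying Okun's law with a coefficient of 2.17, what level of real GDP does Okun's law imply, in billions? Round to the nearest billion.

$6,504 billion

Unemployment gap = 4.38 - 4.91 = -0.53 points, so the output gap is -2.17 × (-0.53) = 1.1501%.
Actual GDP = 6430 × (1 + 1.1501/100) = 6430 × 1.011501 ≈ 6504 billion.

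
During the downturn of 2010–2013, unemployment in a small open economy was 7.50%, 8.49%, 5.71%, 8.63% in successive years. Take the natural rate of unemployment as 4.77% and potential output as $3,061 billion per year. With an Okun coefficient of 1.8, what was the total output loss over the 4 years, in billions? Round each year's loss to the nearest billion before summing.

Year 2010: gap = -1.8 × (7.5 - 4.77) = -4.914%, loss ≈ 3061 × 4.914/100 ≈ 150.
Year 2011: gap = -1.8 × (8.49 - 4.77) = -6.696%, loss ≈ 3061 × 6.696/100 ≈ 205.
Year 2012: gap = -1.8 × (5.71 - 4.77) = -1.692%, loss ≈ 3061 × 1.692/100 ≈ 52.
Year 2013: gap = -1.8 × (8.63 - 4.77) = -6.948%, loss ≈ 3061 × 6.948/100 ≈ 213.
Total lost output = 150 + 205 + 52 + 213 = 620 billion.

$620 billion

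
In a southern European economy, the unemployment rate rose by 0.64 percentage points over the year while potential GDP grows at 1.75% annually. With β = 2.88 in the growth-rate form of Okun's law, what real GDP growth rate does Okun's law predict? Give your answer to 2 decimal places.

-0.09%

Growth-rate Okun's law: g_Y = g_Y* - β × Δu.
g_Y = 1.75 - 2.88 × (0.64) = 1.75 - 1.8432 = -0.0932%, i.e. -0.09% to 2 d.p.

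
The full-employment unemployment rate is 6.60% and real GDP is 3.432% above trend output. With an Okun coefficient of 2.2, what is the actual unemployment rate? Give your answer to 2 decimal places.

From Okun's law, u - u* = -(output gap)/β = -(3.432)/2.2 = -1.56 points.
So u = 6.6 - 1.56 = 5.04%.

5.04%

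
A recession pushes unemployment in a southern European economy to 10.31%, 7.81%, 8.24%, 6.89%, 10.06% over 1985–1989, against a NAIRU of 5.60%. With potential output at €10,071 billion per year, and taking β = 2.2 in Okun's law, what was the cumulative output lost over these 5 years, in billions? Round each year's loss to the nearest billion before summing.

Year 1985: gap = -2.2 × (10.31 - 5.6) = -10.362%, loss ≈ 10071 × 10.362/100 ≈ 1044.
Year 1986: gap = -2.2 × (7.81 - 5.6) = -4.862%, loss ≈ 10071 × 4.862/100 ≈ 490.
Year 1987: gap = -2.2 × (8.24 - 5.6) = -5.808%, loss ≈ 10071 × 5.808/100 ≈ 585.
Year 1988: gap = -2.2 × (6.89 - 5.6) = -2.838%, loss ≈ 10071 × 2.838/100 ≈ 286.
Year 1989: gap = -2.2 × (10.06 - 5.6) = -9.812%, loss ≈ 10071 × 9.812/100 ≈ 988.
Total lost output = 1044 + 490 + 585 + 286 + 988 = 3393 billion.

€3,393 billion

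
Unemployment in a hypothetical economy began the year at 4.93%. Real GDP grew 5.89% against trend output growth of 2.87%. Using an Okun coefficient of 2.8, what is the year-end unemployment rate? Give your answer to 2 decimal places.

3.85%

Growth-rate Okun's law: g_Y = g_Y* - β × Δu, so Δu = (g_Y* - g_Y)/β.
Δu = (2.87 - 5.89)/2.8 = -3.02/2.8 = -1.08 percentage points.
Year-end unemployment = 4.93 - 1.08 = 3.85%.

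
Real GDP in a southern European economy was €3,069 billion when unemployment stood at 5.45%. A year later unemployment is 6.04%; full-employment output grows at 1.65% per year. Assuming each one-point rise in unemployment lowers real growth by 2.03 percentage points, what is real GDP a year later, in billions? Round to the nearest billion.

Δu = 6.04 - 5.45 = 0.59 points.
Okun's law (growth form): g_Y = g_Y* - β × Δu = 1.65 - 2.03 × (0.59) = 1.65 - 1.1977 = 0.4523%.
Real GDP in the next year = 3069 × (1 + 0.4523/100) = 3069 × 1.004523 ≈ 3083 billion.

€3,083 billion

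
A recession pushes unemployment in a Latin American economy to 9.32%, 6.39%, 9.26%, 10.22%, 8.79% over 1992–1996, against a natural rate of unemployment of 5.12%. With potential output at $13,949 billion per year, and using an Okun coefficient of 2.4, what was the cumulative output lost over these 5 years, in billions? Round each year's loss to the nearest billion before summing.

Year 1992: gap = -2.4 × (9.32 - 5.12) = -10.08%, loss ≈ 13949 × 10.08/100 ≈ 1406.
Year 1993: gap = -2.4 × (6.39 - 5.12) = -3.048%, loss ≈ 13949 × 3.048/100 ≈ 425.
Year 1994: gap = -2.4 × (9.26 - 5.12) = -9.936%, loss ≈ 13949 × 9.936/100 ≈ 1386.
Year 1995: gap = -2.4 × (10.22 - 5.12) = -12.24%, loss ≈ 13949 × 12.24/100 ≈ 1707.
Year 1996: gap = -2.4 × (8.79 - 5.12) = -8.808%, loss ≈ 13949 × 8.808/100 ≈ 1229.
Total lost output = 1406 + 425 + 1386 + 1707 + 1229 = 6153 billion.

$6,153 billion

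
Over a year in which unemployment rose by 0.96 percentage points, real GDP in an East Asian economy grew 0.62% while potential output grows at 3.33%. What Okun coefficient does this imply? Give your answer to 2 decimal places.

Growth form: g_Y = g_Y* - β × Δu, so β = (g_Y* - g_Y)/Δu.
β = (3.33 - 0.62)/0.96 = 2.71/0.96 = 2.82.

β ≈ 2.82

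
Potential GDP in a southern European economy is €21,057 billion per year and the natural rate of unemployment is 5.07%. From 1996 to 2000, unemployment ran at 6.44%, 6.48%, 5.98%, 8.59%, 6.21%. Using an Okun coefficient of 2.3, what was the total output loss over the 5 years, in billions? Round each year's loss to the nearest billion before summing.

€4,045 billion

Year 1996: gap = -2.3 × (6.44 - 5.07) = -3.151%, loss ≈ 21057 × 3.151/100 ≈ 664.
Year 1997: gap = -2.3 × (6.48 - 5.07) = -3.243%, loss ≈ 21057 × 3.243/100 ≈ 683.
Year 1998: gap = -2.3 × (5.98 - 5.07) = -2.093%, loss ≈ 21057 × 2.093/100 ≈ 441.
Year 1999: gap = -2.3 × (8.59 - 5.07) = -8.096%, loss ≈ 21057 × 8.096/100 ≈ 1705.
Year 2000: gap = -2.3 × (6.21 - 5.07) = -2.622%, loss ≈ 21057 × 2.622/100 ≈ 552.
Total lost output = 664 + 683 + 441 + 1705 + 552 = 4045 billion.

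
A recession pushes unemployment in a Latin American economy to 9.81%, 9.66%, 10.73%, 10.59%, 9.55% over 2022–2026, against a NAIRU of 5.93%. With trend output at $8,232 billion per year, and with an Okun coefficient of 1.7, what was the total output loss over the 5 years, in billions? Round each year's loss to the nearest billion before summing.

$2,896 billion

Year 2022: gap = -1.7 × (9.81 - 5.93) = -6.596%, loss ≈ 8232 × 6.596/100 ≈ 543.
Year 2023: gap = -1.7 × (9.66 - 5.93) = -6.341%, loss ≈ 8232 × 6.341/100 ≈ 522.
Year 2024: gap = -1.7 × (10.73 - 5.93) = -8.16%, loss ≈ 8232 × 8.16/100 ≈ 672.
Year 2025: gap = -1.7 × (10.59 - 5.93) = -7.922%, loss ≈ 8232 × 7.922/100 ≈ 652.
Year 2026: gap = -1.7 × (9.55 - 5.93) = -6.154%, loss ≈ 8232 × 6.154/100 ≈ 507.
Total lost output = 543 + 522 + 672 + 652 + 507 = 2896 billion.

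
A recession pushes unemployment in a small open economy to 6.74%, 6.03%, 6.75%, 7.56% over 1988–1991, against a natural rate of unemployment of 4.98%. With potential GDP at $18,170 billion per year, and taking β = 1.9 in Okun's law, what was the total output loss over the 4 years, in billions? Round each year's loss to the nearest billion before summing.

Year 1988: gap = -1.9 × (6.74 - 4.98) = -3.344%, loss ≈ 18170 × 3.344/100 ≈ 608.
Year 1989: gap = -1.9 × (6.03 - 4.98) = -1.995%, loss ≈ 18170 × 1.995/100 ≈ 362.
Year 1990: gap = -1.9 × (6.75 - 4.98) = -3.363%, loss ≈ 18170 × 3.363/100 ≈ 611.
Year 1991: gap = -1.9 × (7.56 - 4.98) = -4.902%, loss ≈ 18170 × 4.902/100 ≈ 891.
Total lost output = 608 + 362 + 611 + 891 = 2472 billion.

$2,472 billion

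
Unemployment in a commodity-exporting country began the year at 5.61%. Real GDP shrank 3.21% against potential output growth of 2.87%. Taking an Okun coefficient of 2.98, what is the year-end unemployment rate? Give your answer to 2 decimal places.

7.65%

Growth-rate Okun's law: g_Y = g_Y* - β × Δu, so Δu = (g_Y* - g_Y)/β.
Δu = (2.87 + 3.21)/2.98 = 6.08/2.98 = 2.04 percentage points.
Year-end unemployment = 5.61 + 2.04 = 7.65%.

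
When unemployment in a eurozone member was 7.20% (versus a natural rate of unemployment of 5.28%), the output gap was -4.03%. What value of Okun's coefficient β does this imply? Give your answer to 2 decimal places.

Okun's law: output gap = -β × (u - u*).
-4.03 = -β × (7.2 - 5.28) = -β × 1.92, so β = 4.03/1.92 = 2.10.

β ≈ 2.10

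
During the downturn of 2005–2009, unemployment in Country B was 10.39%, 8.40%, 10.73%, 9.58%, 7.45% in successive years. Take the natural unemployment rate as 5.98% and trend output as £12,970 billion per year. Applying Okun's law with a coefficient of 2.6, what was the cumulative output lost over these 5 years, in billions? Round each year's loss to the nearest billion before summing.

Year 2005: gap = -2.6 × (10.39 - 5.98) = -11.466%, loss ≈ 12970 × 11.466/100 ≈ 1487.
Year 2006: gap = -2.6 × (8.4 - 5.98) = -6.292%, loss ≈ 12970 × 6.292/100 ≈ 816.
Year 2007: gap = -2.6 × (10.73 - 5.98) = -12.35%, loss ≈ 12970 × 12.35/100 ≈ 1602.
Year 2008: gap = -2.6 × (9.58 - 5.98) = -9.36%, loss ≈ 12970 × 9.36/100 ≈ 1214.
Year 2009: gap = -2.6 × (7.45 - 5.98) = -3.822%, loss ≈ 12970 × 3.822/100 ≈ 496.
Total lost output = 1487 + 816 + 1602 + 1214 + 496 = 5615 billion.

£5,615 billion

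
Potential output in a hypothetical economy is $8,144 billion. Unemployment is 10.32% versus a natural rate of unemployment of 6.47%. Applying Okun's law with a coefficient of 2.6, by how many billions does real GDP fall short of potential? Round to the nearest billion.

Output gap = -2.6 × (10.32 - 6.47) = -2.6 × 3.85 = -10.01%.
Actual GDP ≈ 8144 × 0.8999 ≈ 7329 billion, so the shortfall is 8144 - 7329 = 815 billion.

$815 billion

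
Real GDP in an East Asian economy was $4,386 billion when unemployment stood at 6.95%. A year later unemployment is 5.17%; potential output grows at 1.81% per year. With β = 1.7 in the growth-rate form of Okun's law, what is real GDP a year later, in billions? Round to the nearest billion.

Δu = 5.17 - 6.95 = -1.78 points.
Okun's law (growth form): g_Y = g_Y* - β × Δu = 1.81 - 1.7 × (-1.78) = 1.81 + 3.026 = 4.836%.
Real GDP in the next year = 4386 × (1 + 4.836/100) = 4386 × 1.04836 ≈ 4598 billion.

$4,598 billion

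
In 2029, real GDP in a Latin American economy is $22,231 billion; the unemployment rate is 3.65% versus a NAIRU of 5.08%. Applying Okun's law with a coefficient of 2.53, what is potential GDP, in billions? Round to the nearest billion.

$21,455 billion

Unemployment gap = 3.65 - 5.08 = -1.43 points, so output gap = -2.53 × (-1.43) = 3.6179%.
Since Y = Y* × (1 + gap/100), Y* = 22231/1.036179 ≈ 21455 billion.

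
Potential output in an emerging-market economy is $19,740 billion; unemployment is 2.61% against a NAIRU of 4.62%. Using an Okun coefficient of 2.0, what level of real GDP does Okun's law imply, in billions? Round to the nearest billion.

Unemployment gap = 2.61 - 4.62 = -2.01 points, so the output gap is -2 × (-2.01) = 4.02%.
Actual GDP = 19740 × (1 + 4.02/100) = 19740 × 1.0402 ≈ 20534 billion.

$20,534 billion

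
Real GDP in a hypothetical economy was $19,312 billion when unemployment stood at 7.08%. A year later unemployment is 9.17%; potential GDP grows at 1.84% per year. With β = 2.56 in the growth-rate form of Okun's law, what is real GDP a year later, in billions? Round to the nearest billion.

Δu = 9.17 - 7.08 = 2.09 points.
Okun's law (growth form): g_Y = g_Y* - β × Δu = 1.84 - 2.56 × (2.09) = 1.84 - 5.3504 = -3.5104%.
Real GDP in the next year = 19312 × (1 - 3.5104/100) = 19312 × 0.964896 ≈ 18634 billion.

$18,634 billion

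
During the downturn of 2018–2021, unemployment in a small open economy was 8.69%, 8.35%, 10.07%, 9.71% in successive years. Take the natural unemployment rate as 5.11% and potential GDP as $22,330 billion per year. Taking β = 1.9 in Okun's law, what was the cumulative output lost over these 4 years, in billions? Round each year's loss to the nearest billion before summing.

Year 2018: gap = -1.9 × (8.69 - 5.11) = -6.802%, loss ≈ 22330 × 6.802/100 ≈ 1519.
Year 2019: gap = -1.9 × (8.35 - 5.11) = -6.156%, loss ≈ 22330 × 6.156/100 ≈ 1375.
Year 2020: gap = -1.9 × (10.07 - 5.11) = -9.424%, loss ≈ 22330 × 9.424/100 ≈ 2104.
Year 2021: gap = -1.9 × (9.71 - 5.11) = -8.74%, loss ≈ 22330 × 8.74/100 ≈ 1952.
Total lost output = 1519 + 1375 + 2104 + 1952 = 6950 billion.

$6,950 billion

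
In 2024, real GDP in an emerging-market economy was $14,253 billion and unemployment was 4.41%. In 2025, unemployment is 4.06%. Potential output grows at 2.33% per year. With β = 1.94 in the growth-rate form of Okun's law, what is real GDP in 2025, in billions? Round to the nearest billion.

$14,682 billion

Δu = 4.06 - 4.41 = -0.35 points.
Okun's law (growth form): g_Y = g_Y* - β × Δu = 2.33 - 1.94 × (-0.35) = 2.33 + 0.679 = 3.009%.
Real GDP in the next year = 14253 × (1 + 3.009/100) = 14253 × 1.03009 ≈ 14682 billion.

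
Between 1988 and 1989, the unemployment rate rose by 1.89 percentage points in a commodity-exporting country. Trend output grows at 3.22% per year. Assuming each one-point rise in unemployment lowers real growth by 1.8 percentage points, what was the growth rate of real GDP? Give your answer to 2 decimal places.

-0.18%

Growth-rate Okun's law: g_Y = g_Y* - β × Δu.
g_Y = 3.22 - 1.8 × (1.89) = 3.22 - 3.402 = -0.182%, i.e. -0.18% to 2 d.p.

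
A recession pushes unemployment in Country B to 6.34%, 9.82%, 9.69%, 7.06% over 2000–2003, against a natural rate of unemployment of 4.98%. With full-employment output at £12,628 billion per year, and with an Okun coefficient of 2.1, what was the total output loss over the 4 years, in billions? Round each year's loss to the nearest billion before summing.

Year 2000: gap = -2.1 × (6.34 - 4.98) = -2.856%, loss ≈ 12628 × 2.856/100 ≈ 361.
Year 2001: gap = -2.1 × (9.82 - 4.98) = -10.164%, loss ≈ 12628 × 10.164/100 ≈ 1284.
Year 2002: gap = -2.1 × (9.69 - 4.98) = -9.891%, loss ≈ 12628 × 9.891/100 ≈ 1249.
Year 2003: gap = -2.1 × (7.06 - 4.98) = -4.368%, loss ≈ 12628 × 4.368/100 ≈ 552.
Total lost output = 361 + 1284 + 1249 + 552 = 3446 billion.

£3,446 billion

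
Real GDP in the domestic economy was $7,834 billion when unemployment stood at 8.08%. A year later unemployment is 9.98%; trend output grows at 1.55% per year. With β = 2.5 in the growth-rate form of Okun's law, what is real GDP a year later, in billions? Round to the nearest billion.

Δu = 9.98 - 8.08 = 1.9 points.
Okun's law (growth form): g_Y = g_Y* - β × Δu = 1.55 - 2.5 × (1.90) = 1.55 - 4.75 = -3.2%.
Real GDP in the next year = 7834 × (1 - 3.2/100) = 7834 × 0.968 ≈ 7583 billion.

$7,583 billion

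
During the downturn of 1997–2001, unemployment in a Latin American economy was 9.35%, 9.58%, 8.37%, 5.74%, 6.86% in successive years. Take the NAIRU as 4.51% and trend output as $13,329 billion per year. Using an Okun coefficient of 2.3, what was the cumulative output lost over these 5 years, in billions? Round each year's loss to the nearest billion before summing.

Year 1997: gap = -2.3 × (9.35 - 4.51) = -11.132%, loss ≈ 13329 × 11.132/100 ≈ 1484.
Year 1998: gap = -2.3 × (9.58 - 4.51) = -11.661%, loss ≈ 13329 × 11.661/100 ≈ 1554.
Year 1999: gap = -2.3 × (8.37 - 4.51) = -8.878%, loss ≈ 13329 × 8.878/100 ≈ 1183.
Year 2000: gap = -2.3 × (5.74 - 4.51) = -2.829%, loss ≈ 13329 × 2.829/100 ≈ 377.
Year 2001: gap = -2.3 × (6.86 - 4.51) = -5.405%, loss ≈ 13329 × 5.405/100 ≈ 720.
Total lost output = 1484 + 1554 + 1183 + 377 + 720 = 5318 billion.

$5,318 billion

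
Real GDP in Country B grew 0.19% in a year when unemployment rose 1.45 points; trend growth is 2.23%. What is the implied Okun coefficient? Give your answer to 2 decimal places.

Growth form: g_Y = g_Y* - β × Δu, so β = (g_Y* - g_Y)/Δu.
β = (2.23 - 0.19)/1.45 = 2.04/1.45 = 1.41.

β ≈ 1.41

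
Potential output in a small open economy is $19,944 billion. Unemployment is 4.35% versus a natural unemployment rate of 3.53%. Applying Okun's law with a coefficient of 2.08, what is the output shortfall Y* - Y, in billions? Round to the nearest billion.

$340 billion

Output gap = -2.08 × (4.35 - 3.53) = -2.08 × 0.82 = -1.7056%.
Actual GDP ≈ 19944 × 0.982944 ≈ 19604 billion, so the shortfall is 19944 - 19604 = 340 billion.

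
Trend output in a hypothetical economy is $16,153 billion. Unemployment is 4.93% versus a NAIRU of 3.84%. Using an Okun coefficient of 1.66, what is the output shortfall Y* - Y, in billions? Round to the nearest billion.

$292 billion

Output gap = -1.66 × (4.93 - 3.84) = -1.66 × 1.09 = -1.8094%.
Actual GDP ≈ 16153 × 0.981906 ≈ 15861 billion, so the shortfall is 16153 - 15861 = 292 billion.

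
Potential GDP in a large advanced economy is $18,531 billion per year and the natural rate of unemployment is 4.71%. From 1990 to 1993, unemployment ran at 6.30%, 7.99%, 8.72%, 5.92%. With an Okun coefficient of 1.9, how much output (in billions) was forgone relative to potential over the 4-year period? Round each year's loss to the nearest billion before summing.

$3,553 billion

Year 1990: gap = -1.9 × (6.3 - 4.71) = -3.021%, loss ≈ 18531 × 3.021/100 ≈ 560.
Year 1991: gap = -1.9 × (7.99 - 4.71) = -6.232%, loss ≈ 18531 × 6.232/100 ≈ 1155.
Year 1992: gap = -1.9 × (8.72 - 4.71) = -7.619%, loss ≈ 18531 × 7.619/100 ≈ 1412.
Year 1993: gap = -1.9 × (5.92 - 4.71) = -2.299%, loss ≈ 18531 × 2.299/100 ≈ 426.
Total lost output = 560 + 1155 + 1412 + 426 = 3553 billion.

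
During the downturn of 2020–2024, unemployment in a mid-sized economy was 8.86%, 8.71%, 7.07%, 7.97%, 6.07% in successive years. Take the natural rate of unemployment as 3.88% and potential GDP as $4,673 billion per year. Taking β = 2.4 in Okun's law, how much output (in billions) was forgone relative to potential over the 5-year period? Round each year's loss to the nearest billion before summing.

$2,164 billion

Year 2020: gap = -2.4 × (8.86 - 3.88) = -11.952%, loss ≈ 4673 × 11.952/100 ≈ 559.
Year 2021: gap = -2.4 × (8.71 - 3.88) = -11.592%, loss ≈ 4673 × 11.592/100 ≈ 542.
Year 2022: gap = -2.4 × (7.07 - 3.88) = -7.656%, loss ≈ 4673 × 7.656/100 ≈ 358.
Year 2023: gap = -2.4 × (7.97 - 3.88) = -9.816%, loss ≈ 4673 × 9.816/100 ≈ 459.
Year 2024: gap = -2.4 × (6.07 - 3.88) = -5.256%, loss ≈ 4673 × 5.256/100 ≈ 246.
Total lost output = 559 + 542 + 358 + 459 + 246 = 2164 billion.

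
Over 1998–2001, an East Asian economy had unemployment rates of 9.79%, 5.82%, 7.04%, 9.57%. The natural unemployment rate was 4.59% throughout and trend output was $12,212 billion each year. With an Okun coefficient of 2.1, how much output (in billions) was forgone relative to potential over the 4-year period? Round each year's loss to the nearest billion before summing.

$3,554 billion

Year 1998: gap = -2.1 × (9.79 - 4.59) = -10.92%, loss ≈ 12212 × 10.92/100 ≈ 1334.
Year 1999: gap = -2.1 × (5.82 - 4.59) = -2.583%, loss ≈ 12212 × 2.583/100 ≈ 315.
Year 2000: gap = -2.1 × (7.04 - 4.59) = -5.145%, loss ≈ 12212 × 5.145/100 ≈ 628.
Year 2001: gap = -2.1 × (9.57 - 4.59) = -10.458%, loss ≈ 12212 × 10.458/100 ≈ 1277.
Total lost output = 1334 + 315 + 628 + 1277 = 3554 billion.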